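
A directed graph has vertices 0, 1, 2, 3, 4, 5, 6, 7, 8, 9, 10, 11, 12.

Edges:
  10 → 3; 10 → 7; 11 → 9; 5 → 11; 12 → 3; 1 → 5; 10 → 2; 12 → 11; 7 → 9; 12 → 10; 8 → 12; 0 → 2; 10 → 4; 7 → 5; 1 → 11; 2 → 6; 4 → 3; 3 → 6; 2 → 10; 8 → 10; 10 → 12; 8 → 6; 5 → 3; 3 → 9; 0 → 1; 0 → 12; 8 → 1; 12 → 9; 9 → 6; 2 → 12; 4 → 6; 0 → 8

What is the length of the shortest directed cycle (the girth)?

For each vertex v, BFS finds the shortest path from v back to v.
The shortest such closed walk is 10 → 2 → 10, length 2.

2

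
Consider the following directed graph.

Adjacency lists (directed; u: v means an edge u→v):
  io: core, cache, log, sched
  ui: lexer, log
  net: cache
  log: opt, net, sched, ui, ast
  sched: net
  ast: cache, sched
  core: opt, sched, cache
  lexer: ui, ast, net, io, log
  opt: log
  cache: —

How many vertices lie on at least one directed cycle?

6

A vertex is on a directed cycle iff it belongs to a strongly connected component of size ≥ 2 (or has a self-loop).
The vertices on cycles are {io, ui, log, opt, core, lexer} — 6 in total.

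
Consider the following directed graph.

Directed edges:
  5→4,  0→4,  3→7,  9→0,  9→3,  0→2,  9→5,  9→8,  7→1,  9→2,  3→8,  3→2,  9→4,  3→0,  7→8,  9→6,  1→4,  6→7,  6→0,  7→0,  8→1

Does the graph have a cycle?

No

DFS with white/gray/black marking, starting from 8:
8 gray
  1 gray
    4 gray
    4 black
  1 black
8 black
0 gray
  0→4: 4 black — skip
  2 gray
  2 black
0 black
3 gray
  3→0: 0 black — skip
  3→2: 2 black — skip
  7 gray
    7→0: 0 black — skip
    7→8: 8 black — skip
    7→1: 1 black — skip
  7 black
  3→8: 8 black — skip
3 black
5 gray
  5→4: 4 black — skip
5 black
6 gray
  6→0: 0 black — skip
  6→7: 7 black — skip
6 black
9 gray
  9→5: 5 black — skip
  9→3: 3 black — skip
  9→6: 6 black — skip
  9→8: 8 black — skip
  9→2: 2 black — skip
  9→0: 0 black — skip
  9→4: 4 black — skip
9 black
Every edge goes to a white or black vertex — no back edge, so the graph is acyclic.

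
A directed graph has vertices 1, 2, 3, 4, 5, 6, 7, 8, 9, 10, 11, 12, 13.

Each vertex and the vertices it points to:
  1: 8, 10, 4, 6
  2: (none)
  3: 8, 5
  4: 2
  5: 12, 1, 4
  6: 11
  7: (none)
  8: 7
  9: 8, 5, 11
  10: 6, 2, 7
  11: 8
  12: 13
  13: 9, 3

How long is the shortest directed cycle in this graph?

4

For each vertex v, BFS finds the shortest path from v back to v.
The shortest such closed walk is 3 → 5 → 12 → 13 → 3, length 4.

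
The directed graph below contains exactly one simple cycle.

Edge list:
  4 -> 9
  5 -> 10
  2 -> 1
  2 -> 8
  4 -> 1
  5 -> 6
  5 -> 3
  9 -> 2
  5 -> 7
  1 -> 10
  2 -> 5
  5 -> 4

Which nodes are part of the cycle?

2, 4, 5, 9

DFS with gray/black marking from 2:
2 gray
  8 gray
  8 black
  1 gray
    10 gray
    10 black
  1 black
  5 gray
    4 gray
      4→1: 1 black — skip
      9 gray
        9→2: 2 is gray → back edge
Back edge closes the cycle 2 → 5 → 4 → 9 → 2; its vertices are {2, 4, 5, 9}.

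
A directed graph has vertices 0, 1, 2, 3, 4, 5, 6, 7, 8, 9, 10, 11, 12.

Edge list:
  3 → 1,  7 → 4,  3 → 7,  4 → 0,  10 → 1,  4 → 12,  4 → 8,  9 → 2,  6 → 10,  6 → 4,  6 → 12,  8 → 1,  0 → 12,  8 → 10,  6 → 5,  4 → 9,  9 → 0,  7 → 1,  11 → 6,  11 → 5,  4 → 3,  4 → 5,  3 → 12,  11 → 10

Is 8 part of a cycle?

No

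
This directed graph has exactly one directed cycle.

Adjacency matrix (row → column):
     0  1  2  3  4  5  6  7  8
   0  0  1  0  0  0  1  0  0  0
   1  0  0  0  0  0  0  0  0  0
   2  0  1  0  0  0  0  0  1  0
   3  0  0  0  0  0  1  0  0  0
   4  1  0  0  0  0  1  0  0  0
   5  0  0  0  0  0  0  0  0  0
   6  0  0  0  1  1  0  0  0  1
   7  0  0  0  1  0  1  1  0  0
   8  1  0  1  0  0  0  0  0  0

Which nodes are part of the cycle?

2, 6, 7, 8

DFS with gray/black marking from 6:
6 gray
  3 gray
    5 gray
    5 black
  3 black
  4 gray
    4→5: 5 black — skip
    0 gray
      0→5: 5 black — skip
      1 gray
      1 black
    0 black
  4 black
  8 gray
    8→0: 0 black — skip
    2 gray
      2→1: 1 black — skip
      7 gray
        7→3: 3 black — skip
        7→6: 6 is gray → back edge
Back edge closes the cycle 6 → 8 → 2 → 7 → 6; its vertices are {2, 6, 7, 8}.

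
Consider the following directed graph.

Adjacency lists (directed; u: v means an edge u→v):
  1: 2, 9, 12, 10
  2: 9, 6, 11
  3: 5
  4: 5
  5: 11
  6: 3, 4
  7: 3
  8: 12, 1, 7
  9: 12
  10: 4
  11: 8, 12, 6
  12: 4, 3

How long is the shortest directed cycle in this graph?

For each vertex v, BFS finds the shortest path from v back to v.
The shortest such closed walk is 8 → 1 → 2 → 11 → 8, length 4.

4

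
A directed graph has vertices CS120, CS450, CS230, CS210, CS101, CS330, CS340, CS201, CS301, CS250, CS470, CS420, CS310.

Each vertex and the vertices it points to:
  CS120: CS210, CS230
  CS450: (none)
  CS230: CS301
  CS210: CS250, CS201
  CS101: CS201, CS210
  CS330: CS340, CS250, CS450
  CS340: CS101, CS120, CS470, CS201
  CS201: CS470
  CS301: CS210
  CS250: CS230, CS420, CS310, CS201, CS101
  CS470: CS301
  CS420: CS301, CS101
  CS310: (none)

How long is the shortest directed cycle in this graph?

For each vertex v, BFS finds the shortest path from v back to v.
The shortest such closed walk is CS210 → CS250 → CS101 → CS210, length 3.

3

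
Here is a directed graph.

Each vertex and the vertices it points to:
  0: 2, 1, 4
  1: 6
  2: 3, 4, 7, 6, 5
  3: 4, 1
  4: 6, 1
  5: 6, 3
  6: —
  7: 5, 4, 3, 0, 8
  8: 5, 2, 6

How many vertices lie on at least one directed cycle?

A vertex is on a directed cycle iff it belongs to a strongly connected component of size ≥ 2 (or has a self-loop).
The vertices on cycles are {0, 2, 7, 8} — 4 in total.

4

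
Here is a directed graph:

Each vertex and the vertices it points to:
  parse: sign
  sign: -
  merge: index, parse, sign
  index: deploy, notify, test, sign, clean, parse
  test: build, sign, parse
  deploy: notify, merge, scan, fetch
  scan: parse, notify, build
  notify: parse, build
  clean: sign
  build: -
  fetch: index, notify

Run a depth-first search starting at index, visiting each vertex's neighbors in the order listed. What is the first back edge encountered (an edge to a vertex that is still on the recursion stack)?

DFS from index (visiting each vertex's neighbors in the order listed); mark gray on enter, black on exit:
index gray
  deploy gray
    notify gray
      parse gray
        sign gray
        sign black
      parse black
      build gray
      build black
    notify black
    merge gray
      merge→index: index is gray → back edge
First back edge: merge → index.

merge→index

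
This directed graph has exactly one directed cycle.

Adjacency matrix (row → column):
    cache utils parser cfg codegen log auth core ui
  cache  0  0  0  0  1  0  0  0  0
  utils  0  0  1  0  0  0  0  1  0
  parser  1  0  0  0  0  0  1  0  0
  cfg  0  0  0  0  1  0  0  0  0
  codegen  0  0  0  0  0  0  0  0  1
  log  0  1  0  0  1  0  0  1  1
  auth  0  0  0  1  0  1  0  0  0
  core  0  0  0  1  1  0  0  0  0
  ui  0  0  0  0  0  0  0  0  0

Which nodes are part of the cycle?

log, auth, utils, parser

DFS with gray/black marking from log:
log gray
  utils gray
    parser gray
      cache gray
        codegen gray
          ui gray
          ui black
        codegen black
      cache black
      auth gray
        auth→log: log is gray → back edge
Back edge closes the cycle log → utils → parser → auth → log; its vertices are {log, auth, utils, parser}.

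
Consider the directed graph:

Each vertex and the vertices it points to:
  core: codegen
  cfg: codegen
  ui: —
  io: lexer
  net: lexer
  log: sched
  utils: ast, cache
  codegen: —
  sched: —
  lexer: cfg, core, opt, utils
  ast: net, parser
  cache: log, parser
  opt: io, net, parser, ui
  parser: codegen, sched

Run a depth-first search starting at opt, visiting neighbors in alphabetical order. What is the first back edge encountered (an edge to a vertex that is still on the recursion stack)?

lexer→opt

DFS from opt (visiting neighbors in alphabetical order); mark gray on enter, black on exit:
opt gray
  io gray
    lexer gray
      cfg gray
        codegen gray
        codegen black
      cfg black
      core gray
        core→codegen: codegen black — skip
      core black
      lexer→opt: opt is gray → back edge
First back edge: lexer → opt.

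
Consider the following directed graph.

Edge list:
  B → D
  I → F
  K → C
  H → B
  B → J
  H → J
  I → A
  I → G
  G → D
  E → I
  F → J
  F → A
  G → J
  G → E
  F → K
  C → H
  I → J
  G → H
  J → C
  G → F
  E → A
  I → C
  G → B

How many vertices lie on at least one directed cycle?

7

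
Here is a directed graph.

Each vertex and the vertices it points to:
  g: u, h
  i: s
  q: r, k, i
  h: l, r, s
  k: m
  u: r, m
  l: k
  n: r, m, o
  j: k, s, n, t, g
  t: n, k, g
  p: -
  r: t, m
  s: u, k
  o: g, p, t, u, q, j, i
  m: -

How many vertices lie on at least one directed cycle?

11

A vertex is on a directed cycle iff it belongs to a strongly connected component of size ≥ 2 (or has a self-loop).
The vertices on cycles are {g, h, i, j, n, o, q, r, s, t, u} — 11 in total.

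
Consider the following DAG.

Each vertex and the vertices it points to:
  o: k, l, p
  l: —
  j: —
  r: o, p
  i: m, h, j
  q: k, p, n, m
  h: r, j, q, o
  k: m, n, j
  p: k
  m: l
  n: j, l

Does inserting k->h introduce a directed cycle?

Yes

Adding k→h creates a cycle iff h can already reach k.
Path from h: h → o → k.
So h → … → k → h is a cycle.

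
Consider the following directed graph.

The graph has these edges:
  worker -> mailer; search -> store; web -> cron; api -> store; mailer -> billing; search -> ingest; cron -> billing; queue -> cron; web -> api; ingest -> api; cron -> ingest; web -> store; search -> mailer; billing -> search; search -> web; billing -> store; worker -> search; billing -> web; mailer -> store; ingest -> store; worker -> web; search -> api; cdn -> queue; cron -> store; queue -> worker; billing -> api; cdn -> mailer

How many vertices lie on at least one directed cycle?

5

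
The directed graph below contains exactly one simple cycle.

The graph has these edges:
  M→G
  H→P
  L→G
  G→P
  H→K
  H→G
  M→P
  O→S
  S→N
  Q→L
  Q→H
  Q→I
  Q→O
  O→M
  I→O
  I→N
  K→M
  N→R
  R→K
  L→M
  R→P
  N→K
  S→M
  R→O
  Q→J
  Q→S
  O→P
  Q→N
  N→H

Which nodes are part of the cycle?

N, O, R, S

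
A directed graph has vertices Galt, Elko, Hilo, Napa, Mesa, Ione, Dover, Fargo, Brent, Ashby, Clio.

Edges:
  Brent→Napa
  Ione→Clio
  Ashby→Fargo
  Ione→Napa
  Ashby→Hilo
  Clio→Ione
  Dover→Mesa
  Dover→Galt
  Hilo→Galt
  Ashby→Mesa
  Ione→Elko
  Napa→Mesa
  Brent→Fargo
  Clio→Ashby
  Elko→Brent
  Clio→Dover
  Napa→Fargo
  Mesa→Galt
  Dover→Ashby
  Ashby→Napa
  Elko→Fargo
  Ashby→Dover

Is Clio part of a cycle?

Yes

Clio is on a cycle iff Clio can reach itself via ≥1 edge.
Clio → Ione → Clio — yes.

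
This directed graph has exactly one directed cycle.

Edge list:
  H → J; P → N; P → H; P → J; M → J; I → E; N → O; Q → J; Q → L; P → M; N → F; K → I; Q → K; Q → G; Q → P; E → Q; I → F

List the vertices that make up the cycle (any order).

DFS with gray/black marking from Q:
Q gray
  J gray
  J black
  K gray
    I gray
      F gray
      F black
      E gray
        E→Q: Q is gray → back edge
Back edge closes the cycle Q → K → I → E → Q; its vertices are {E, I, K, Q}.

E, I, K, Q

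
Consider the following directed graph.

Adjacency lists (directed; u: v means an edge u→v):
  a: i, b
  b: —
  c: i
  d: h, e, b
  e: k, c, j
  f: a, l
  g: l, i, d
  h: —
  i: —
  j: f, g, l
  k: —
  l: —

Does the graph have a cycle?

DFS with white/gray/black marking, starting from f:
f gray
  a gray
    i gray
    i black
    b gray
    b black
  a black
  l gray
  l black
f black
c gray
  c→i: i black — skip
c black
d gray
  h gray
  h black
  e gray
    k gray
    k black
    e→c: c black — skip
    j gray
      j→f: f black — skip
      g gray
        g→l: l black — skip
        g→i: i black — skip
        g→d: d is gray → back edge
Back edge found, so a cycle exists: d → e → j → g → d.

Yes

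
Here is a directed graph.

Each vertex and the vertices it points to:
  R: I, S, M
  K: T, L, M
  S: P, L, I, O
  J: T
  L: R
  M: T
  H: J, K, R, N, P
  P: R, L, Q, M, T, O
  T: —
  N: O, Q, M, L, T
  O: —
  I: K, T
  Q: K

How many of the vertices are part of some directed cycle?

7

A vertex is on a directed cycle iff it belongs to a strongly connected component of size ≥ 2 (or has a self-loop).
The vertices on cycles are {I, K, L, P, Q, R, S} — 7 in total.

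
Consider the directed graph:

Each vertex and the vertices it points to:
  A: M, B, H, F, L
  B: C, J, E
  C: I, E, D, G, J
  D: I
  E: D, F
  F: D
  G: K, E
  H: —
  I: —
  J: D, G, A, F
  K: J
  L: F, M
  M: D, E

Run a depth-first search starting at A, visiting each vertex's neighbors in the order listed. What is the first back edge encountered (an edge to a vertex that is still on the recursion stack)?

DFS from A (visiting each vertex's neighbors in the order listed); mark gray on enter, black on exit:
A gray
  M gray
    D gray
      I gray
      I black
    D black
    E gray
      E→D: D black — skip
      F gray
        F→D: D black — skip
      F black
    E black
  M black
  B gray
    C gray
      C→I: I black — skip
      C→E: E black — skip
      C→D: D black — skip
      G gray
        K gray
          J gray
            J→D: D black — skip
            J→G: G is gray → back edge
First back edge: J → G.

J→G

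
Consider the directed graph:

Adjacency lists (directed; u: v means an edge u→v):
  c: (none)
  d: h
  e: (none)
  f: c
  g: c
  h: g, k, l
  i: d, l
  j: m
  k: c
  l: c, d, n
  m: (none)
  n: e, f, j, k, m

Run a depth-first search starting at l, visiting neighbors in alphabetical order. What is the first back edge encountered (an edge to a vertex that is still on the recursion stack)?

DFS from l (visiting neighbors in alphabetical order); mark gray on enter, black on exit:
l gray
  c gray
  c black
  d gray
    h gray
      g gray
        g→c: c black — skip
      g black
      k gray
        k→c: c black — skip
      k black
      h→l: l is gray → back edge
First back edge: h → l.

h→l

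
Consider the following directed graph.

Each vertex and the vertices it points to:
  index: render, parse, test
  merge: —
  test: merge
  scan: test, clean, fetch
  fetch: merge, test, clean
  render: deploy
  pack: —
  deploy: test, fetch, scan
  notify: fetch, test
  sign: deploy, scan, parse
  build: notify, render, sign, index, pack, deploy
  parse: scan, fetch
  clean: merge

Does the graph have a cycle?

DFS with white/gray/black marking, starting from parse:
parse gray
  scan gray
    test gray
      merge gray
      merge black
    test black
    clean gray
      clean→merge: merge black — skip
    clean black
    fetch gray
      fetch→merge: merge black — skip
      fetch→test: test black — skip
      fetch→clean: clean black — skip
    fetch black
  scan black
  parse→fetch: fetch black — skip
parse black
index gray
  render gray
    deploy gray
      deploy→test: test black — skip
      deploy→fetch: fetch black — skip
      deploy→scan: scan black — skip
    deploy black
  render black
  index→parse: parse black — skip
  index→test: test black — skip
index black
pack gray
pack black
notify gray
  notify→fetch: fetch black — skip
  notify→test: test black — skip
notify black
sign gray
  sign→deploy: deploy black — skip
  sign→scan: scan black — skip
  sign→parse: parse black — skip
sign black
build gray
  build→notify: notify black — skip
  build→render: render black — skip
  build→sign: sign black — skip
  build→index: index black — skip
  build→pack: pack black — skip
  build→deploy: deploy black — skip
build black
Every edge goes to a white or black vertex — no back edge, so the graph is acyclic.

No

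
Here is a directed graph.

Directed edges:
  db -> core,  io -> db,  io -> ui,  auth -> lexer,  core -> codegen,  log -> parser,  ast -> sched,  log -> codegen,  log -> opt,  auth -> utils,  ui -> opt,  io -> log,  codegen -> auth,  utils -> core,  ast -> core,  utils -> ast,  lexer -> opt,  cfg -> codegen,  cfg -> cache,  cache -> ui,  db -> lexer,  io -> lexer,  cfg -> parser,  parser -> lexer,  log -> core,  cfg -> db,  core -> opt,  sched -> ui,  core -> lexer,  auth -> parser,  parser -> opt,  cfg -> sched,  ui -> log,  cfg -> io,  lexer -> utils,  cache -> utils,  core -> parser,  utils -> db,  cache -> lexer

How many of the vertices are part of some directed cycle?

11

A vertex is on a directed cycle iff it belongs to a strongly connected component of size ≥ 2 (or has a self-loop).
The vertices on cycles are {db, ui, ast, log, auth, core, lexer, sched, utils, parser, codegen} — 11 in total.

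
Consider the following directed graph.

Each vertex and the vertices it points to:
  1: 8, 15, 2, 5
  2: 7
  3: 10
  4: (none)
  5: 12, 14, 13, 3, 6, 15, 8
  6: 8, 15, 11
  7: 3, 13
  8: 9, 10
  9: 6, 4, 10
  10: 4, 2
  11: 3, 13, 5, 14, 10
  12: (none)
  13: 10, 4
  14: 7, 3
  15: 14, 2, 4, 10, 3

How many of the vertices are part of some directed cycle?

10

A vertex is on a directed cycle iff it belongs to a strongly connected component of size ≥ 2 (or has a self-loop).
The vertices on cycles are {2, 3, 5, 6, 7, 8, 9, 10, 11, 13} — 10 in total.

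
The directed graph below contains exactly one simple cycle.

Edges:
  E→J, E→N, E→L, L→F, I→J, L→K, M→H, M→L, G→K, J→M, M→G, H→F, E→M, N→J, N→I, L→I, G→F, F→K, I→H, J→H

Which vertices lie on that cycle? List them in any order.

DFS with gray/black marking from L:
L gray
  I gray
    J gray
      H gray
        F gray
          K gray
          K black
        F black
      H black
      M gray
        M→L: L is gray → back edge
Back edge closes the cycle L → I → J → M → L; its vertices are {I, J, L, M}.

I, J, L, M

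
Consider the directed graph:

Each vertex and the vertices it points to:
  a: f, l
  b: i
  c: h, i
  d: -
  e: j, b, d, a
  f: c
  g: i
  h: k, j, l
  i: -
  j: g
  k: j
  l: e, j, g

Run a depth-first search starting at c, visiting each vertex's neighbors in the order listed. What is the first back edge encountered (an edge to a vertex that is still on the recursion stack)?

DFS from c (visiting each vertex's neighbors in the order listed); mark gray on enter, black on exit:
c gray
  h gray
    k gray
      j gray
        g gray
          i gray
          i black
        g black
      j black
    k black
    h→j: j black — skip
    l gray
      e gray
        e→j: j black — skip
        b gray
          b→i: i black — skip
        b black
        d gray
        d black
        a gray
          f gray
            f→c: c is gray → back edge
First back edge: f → c.

f->c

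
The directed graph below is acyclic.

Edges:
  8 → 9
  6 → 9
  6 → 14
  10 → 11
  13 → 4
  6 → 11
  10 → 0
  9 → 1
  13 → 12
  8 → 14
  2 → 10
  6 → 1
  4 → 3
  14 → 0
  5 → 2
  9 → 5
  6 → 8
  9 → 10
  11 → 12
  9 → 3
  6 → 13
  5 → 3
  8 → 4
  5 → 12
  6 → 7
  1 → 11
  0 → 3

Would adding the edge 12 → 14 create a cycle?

Adding 12→14 creates a cycle iff 14 can already reach 12.
Explore from 14: no path reaches 12. The graph stays acyclic.

No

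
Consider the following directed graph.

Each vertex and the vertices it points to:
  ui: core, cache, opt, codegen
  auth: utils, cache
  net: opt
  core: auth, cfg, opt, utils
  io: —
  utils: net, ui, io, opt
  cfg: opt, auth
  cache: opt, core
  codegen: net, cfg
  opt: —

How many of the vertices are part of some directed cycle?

7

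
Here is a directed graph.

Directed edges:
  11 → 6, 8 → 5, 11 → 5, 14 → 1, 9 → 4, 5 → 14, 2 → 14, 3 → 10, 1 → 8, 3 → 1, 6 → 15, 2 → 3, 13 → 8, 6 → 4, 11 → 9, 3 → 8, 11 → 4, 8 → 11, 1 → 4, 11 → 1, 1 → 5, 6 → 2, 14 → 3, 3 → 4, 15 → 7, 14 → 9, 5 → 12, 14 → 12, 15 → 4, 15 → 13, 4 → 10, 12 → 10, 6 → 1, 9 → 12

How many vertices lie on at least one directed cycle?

A vertex is on a directed cycle iff it belongs to a strongly connected component of size ≥ 2 (or has a self-loop).
The vertices on cycles are {1, 2, 3, 5, 6, 8, 11, 13, 14, 15} — 10 in total.

10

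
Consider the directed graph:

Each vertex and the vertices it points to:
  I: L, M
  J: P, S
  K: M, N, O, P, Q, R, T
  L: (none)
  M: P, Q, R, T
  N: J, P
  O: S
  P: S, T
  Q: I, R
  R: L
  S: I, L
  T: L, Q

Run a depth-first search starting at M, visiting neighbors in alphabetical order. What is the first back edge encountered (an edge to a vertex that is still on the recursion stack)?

I->M

DFS from M (visiting neighbors in alphabetical order); mark gray on enter, black on exit:
M gray
  P gray
    S gray
      I gray
        L gray
        L black
        I→M: M is gray → back edge
First back edge: I → M.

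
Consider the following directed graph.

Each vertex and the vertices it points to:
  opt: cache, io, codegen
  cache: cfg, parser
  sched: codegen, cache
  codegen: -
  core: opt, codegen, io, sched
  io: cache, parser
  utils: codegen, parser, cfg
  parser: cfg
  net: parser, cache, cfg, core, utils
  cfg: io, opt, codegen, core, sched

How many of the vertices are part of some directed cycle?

7

A vertex is on a directed cycle iff it belongs to a strongly connected component of size ≥ 2 (or has a self-loop).
The vertices on cycles are {io, cfg, opt, core, cache, sched, parser} — 7 in total.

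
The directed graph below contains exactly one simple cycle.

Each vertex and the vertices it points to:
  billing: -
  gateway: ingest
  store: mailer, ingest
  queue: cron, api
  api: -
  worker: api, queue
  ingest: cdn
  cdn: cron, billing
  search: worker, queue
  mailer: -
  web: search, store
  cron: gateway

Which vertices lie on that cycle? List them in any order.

cdn, cron, ingest, gateway

DFS with gray/black marking from ingest:
ingest gray
  cdn gray
    cron gray
      gateway gray
        gateway→ingest: ingest is gray → back edge
Back edge closes the cycle ingest → cdn → cron → gateway → ingest; its vertices are {cdn, cron, ingest, gateway}.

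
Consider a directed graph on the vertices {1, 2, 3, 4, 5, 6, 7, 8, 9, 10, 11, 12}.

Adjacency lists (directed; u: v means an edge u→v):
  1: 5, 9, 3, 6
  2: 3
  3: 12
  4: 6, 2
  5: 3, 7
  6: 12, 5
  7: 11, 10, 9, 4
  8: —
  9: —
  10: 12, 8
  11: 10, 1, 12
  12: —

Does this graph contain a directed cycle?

Yes

DFS with white/gray/black marking, starting from 4:
4 gray
  6 gray
    12 gray
    12 black
    5 gray
      3 gray
        3→12: 12 black — skip
      3 black
      7 gray
        11 gray
          10 gray
            10→12: 12 black — skip
            8 gray
            8 black
          10 black
          1 gray
            1→5: 5 is gray → back edge
Back edge found, so a cycle exists: 5 → 7 → 11 → 1 → 5.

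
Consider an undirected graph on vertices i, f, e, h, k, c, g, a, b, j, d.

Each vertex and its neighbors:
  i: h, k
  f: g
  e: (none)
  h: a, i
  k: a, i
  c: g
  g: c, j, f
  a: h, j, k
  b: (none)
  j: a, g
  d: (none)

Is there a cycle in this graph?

DFS, tracking each vertex's parent; an edge to a visited non-parent vertex closes a cycle.
Start from a:
visit a (parent –)
  visit h (parent a)
    h–a: parent, skip
    visit i (parent h)
      i–h: parent, skip
      visit k (parent i)
        k–a: a visited and ≠ parent → cycle
Cycle: a – h – i – k – a.

Yes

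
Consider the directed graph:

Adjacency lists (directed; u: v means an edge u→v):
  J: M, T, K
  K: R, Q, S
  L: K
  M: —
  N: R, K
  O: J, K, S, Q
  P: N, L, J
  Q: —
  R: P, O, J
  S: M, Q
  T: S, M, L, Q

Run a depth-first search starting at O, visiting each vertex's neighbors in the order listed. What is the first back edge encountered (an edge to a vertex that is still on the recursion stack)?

N→R

DFS from O (visiting each vertex's neighbors in the order listed); mark gray on enter, black on exit:
O gray
  J gray
    M gray
    M black
    T gray
      S gray
        S→M: M black — skip
        Q gray
        Q black
      S black
      T→M: M black — skip
      L gray
        K gray
          R gray
            P gray
              N gray
                N→R: R is gray → back edge
First back edge: N → R.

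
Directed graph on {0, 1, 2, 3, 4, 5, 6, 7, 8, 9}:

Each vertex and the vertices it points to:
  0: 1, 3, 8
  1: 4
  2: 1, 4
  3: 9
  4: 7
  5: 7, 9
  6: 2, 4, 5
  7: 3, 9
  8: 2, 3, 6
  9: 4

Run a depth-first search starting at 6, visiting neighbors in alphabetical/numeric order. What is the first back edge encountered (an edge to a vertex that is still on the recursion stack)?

DFS from 6 (visiting neighbors in alphabetical/numeric order); mark gray on enter, black on exit:
6 gray
  2 gray
    1 gray
      4 gray
        7 gray
          3 gray
            9 gray
              9→4: 4 is gray → back edge
First back edge: 9 → 4.

9→4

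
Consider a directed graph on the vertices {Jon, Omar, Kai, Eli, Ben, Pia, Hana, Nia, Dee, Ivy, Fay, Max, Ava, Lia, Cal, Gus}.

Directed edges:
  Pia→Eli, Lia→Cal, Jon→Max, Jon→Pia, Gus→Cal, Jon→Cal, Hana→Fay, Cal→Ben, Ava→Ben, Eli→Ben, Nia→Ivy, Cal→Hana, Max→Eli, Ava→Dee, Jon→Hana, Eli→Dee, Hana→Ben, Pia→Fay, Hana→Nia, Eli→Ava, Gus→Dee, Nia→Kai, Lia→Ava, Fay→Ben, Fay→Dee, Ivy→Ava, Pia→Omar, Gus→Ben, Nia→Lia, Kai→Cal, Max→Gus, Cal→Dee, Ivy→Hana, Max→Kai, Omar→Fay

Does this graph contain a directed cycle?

Yes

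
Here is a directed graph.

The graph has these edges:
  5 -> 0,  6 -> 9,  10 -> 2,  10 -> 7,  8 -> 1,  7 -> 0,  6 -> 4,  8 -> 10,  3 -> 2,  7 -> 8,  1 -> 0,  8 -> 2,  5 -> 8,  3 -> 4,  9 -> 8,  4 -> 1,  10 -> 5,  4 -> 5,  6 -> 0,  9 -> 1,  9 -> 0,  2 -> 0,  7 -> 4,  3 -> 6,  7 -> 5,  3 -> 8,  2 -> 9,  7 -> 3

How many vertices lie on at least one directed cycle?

A vertex is on a directed cycle iff it belongs to a strongly connected component of size ≥ 2 (or has a self-loop).
The vertices on cycles are {2, 3, 4, 5, 6, 7, 8, 9, 10} — 9 in total.

9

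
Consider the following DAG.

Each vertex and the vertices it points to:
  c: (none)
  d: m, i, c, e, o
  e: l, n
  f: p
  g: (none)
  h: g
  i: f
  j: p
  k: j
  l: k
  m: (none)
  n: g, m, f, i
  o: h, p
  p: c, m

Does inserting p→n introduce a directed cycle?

Adding p→n creates a cycle iff n can already reach p.
Path from n: n → f → p.
So n → … → p → n is a cycle.

Yes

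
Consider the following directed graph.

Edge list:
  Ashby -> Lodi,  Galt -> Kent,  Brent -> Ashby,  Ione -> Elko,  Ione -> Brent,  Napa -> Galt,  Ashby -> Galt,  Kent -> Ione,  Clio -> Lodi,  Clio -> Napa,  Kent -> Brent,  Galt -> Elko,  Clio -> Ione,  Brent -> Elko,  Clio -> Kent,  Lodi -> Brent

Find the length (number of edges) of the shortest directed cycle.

3

For each vertex v, BFS finds the shortest path from v back to v.
The shortest such closed walk is Brent → Ashby → Lodi → Brent, length 3.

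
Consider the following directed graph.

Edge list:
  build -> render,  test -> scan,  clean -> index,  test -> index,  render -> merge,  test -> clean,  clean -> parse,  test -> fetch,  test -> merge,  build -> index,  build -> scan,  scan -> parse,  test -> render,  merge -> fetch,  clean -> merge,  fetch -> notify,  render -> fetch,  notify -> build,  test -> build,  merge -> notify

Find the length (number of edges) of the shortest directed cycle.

For each vertex v, BFS finds the shortest path from v back to v.
The shortest such closed walk is build → render → merge → notify → build, length 4.

4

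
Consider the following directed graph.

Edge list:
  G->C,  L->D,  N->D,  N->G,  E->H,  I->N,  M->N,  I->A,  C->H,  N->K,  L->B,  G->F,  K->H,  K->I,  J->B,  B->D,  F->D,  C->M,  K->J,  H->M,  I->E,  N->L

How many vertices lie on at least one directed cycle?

A vertex is on a directed cycle iff it belongs to a strongly connected component of size ≥ 2 (or has a self-loop).
The vertices on cycles are {C, E, G, H, I, K, M, N} — 8 in total.

8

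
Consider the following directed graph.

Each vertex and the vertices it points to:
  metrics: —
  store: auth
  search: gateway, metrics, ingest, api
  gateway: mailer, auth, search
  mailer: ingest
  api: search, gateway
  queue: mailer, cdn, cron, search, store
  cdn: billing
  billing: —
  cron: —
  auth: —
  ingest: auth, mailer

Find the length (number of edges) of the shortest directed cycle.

For each vertex v, BFS finds the shortest path from v back to v.
The shortest such closed walk is search → gateway → search, length 2.

2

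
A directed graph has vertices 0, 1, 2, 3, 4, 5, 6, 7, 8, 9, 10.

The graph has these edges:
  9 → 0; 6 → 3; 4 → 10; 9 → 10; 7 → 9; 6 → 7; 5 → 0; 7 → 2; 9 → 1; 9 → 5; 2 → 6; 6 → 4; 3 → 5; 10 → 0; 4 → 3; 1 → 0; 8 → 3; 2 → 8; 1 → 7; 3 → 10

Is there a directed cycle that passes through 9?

Yes

9 is on a cycle iff 9 can reach itself via ≥1 edge.
9 → 1 → 7 → 9 — yes.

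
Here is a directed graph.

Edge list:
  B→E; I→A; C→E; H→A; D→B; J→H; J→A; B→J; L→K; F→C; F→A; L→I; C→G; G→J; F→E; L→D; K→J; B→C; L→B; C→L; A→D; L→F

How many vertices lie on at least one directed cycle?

11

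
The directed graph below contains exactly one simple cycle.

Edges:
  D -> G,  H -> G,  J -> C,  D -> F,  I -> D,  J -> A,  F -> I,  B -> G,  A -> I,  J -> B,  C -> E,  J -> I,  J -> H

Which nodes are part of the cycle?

DFS with gray/black marking from I:
I gray
  D gray
    F gray
      F→I: I is gray → back edge
Back edge closes the cycle I → D → F → I; its vertices are {D, F, I}.

D, F, I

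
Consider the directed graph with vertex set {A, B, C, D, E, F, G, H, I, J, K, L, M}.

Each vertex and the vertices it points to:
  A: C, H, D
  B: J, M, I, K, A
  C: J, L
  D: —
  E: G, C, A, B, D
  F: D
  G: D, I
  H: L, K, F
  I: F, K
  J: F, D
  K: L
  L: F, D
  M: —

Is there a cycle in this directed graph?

DFS with white/gray/black marking, starting from B:
B gray
  J gray
    F gray
      D gray
      D black
    F black
    J→D: D black — skip
  J black
  M gray
  M black
  I gray
    I→F: F black — skip
    K gray
      L gray
        L→F: F black — skip
        L→D: D black — skip
      L black
    K black
  I black
  B→K: K black — skip
  A gray
    C gray
      C→J: J black — skip
      C→L: L black — skip
    C black
    H gray
      H→L: L black — skip
      H→K: K black — skip
      H→F: F black — skip
    H black
    A→D: D black — skip
  A black
B black
E gray
  G gray
    G→D: D black — skip
    G→I: I black — skip
  G black
  E→C: C black — skip
  E→A: A black — skip
  E→B: B black — skip
  E→D: D black — skip
E black
Every edge goes to a white or black vertex — no back edge, so the graph is acyclic.

No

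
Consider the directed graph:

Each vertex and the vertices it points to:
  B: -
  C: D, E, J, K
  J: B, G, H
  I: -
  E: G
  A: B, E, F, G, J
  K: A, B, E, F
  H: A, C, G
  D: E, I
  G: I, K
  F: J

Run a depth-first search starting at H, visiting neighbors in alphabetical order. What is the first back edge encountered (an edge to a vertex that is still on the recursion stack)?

K->A

DFS from H (visiting neighbors in alphabetical order); mark gray on enter, black on exit:
H gray
  A gray
    B gray
    B black
    E gray
      G gray
        I gray
        I black
        K gray
          K→A: A is gray → back edge
First back edge: K → A.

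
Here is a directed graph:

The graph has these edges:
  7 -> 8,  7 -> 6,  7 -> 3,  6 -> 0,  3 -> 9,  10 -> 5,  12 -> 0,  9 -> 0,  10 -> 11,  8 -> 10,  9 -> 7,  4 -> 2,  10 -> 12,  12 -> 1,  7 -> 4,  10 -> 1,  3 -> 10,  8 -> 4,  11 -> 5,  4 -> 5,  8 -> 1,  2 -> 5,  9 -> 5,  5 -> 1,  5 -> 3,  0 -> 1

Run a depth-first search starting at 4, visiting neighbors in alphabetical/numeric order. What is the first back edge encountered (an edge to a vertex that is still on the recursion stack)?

9→5

DFS from 4 (visiting neighbors in alphabetical/numeric order); mark gray on enter, black on exit:
4 gray
  2 gray
    5 gray
      1 gray
      1 black
      3 gray
        9 gray
          0 gray
            0→1: 1 black — skip
          0 black
          9→5: 5 is gray → back edge
First back edge: 9 → 5.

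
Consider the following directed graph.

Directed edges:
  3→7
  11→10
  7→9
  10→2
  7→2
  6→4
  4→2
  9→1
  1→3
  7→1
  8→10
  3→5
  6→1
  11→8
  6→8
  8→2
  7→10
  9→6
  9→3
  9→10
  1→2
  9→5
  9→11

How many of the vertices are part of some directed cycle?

5

A vertex is on a directed cycle iff it belongs to a strongly connected component of size ≥ 2 (or has a self-loop).
The vertices on cycles are {1, 3, 6, 7, 9} — 5 in total.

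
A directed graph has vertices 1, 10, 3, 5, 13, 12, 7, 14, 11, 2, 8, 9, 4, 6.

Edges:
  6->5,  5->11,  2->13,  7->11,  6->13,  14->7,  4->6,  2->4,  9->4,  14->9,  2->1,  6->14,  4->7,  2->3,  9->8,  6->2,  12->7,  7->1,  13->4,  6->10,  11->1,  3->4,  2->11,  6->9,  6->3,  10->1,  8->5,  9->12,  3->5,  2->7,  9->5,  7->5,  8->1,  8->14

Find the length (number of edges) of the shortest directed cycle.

For each vertex v, BFS finds the shortest path from v back to v.
The shortest such closed walk is 6 → 9 → 4 → 6, length 3.

3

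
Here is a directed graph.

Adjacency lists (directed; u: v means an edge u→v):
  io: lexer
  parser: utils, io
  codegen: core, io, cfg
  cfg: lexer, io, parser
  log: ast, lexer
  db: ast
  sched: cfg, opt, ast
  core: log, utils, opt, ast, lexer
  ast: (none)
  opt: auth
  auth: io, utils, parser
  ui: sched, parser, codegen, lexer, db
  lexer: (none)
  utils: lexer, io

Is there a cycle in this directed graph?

No

DFS with white/gray/black marking, starting from utils:
utils gray
  lexer gray
  lexer black
  io gray
    io→lexer: lexer black — skip
  io black
utils black
parser gray
  parser→utils: utils black — skip
  parser→io: io black — skip
parser black
codegen gray
  core gray
    log gray
      ast gray
      ast black
      log→lexer: lexer black — skip
    log black
    core→utils: utils black — skip
    opt gray
      auth gray
        auth→io: io black — skip
        auth→utils: utils black — skip
        auth→parser: parser black — skip
      auth black
    opt black
    core→ast: ast black — skip
    core→lexer: lexer black — skip
  core black
  codegen→io: io black — skip
  cfg gray
    cfg→lexer: lexer black — skip
    cfg→io: io black — skip
    cfg→parser: parser black — skip
  cfg black
codegen black
db gray
  db→ast: ast black — skip
db black
sched gray
  sched→cfg: cfg black — skip
  sched→opt: opt black — skip
  sched→ast: ast black — skip
sched black
ui gray
  ui→sched: sched black — skip
  ui→parser: parser black — skip
  ui→codegen: codegen black — skip
  ui→lexer: lexer black — skip
  ui→db: db black — skip
ui black
Every edge goes to a white or black vertex — no back edge, so the graph is acyclic.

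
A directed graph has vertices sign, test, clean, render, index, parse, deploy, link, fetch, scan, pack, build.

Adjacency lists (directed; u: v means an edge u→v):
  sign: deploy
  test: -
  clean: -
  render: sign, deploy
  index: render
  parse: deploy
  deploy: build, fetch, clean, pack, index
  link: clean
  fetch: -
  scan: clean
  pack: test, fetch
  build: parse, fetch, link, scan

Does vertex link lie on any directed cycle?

link lies on a cycle iff there is a path from link back to itself.
Exploring from link, it never reaches itself; equivalently, its strongly connected component is a singleton.

No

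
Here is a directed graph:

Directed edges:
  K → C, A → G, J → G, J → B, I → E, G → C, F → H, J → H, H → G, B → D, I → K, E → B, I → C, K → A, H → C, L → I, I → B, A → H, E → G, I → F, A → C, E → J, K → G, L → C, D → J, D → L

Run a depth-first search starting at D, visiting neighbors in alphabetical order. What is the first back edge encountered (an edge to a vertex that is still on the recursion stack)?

DFS from D (visiting neighbors in alphabetical order); mark gray on enter, black on exit:
D gray
  J gray
    B gray
      B→D: D is gray → back edge
First back edge: B → D.

B->D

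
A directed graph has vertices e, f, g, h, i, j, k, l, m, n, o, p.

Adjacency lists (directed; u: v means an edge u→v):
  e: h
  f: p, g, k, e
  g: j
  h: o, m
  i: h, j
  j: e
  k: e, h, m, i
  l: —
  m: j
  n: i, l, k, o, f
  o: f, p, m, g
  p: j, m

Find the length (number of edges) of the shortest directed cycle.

For each vertex v, BFS finds the shortest path from v back to v.
The shortest such closed walk is k → h → o → f → k, length 4.

4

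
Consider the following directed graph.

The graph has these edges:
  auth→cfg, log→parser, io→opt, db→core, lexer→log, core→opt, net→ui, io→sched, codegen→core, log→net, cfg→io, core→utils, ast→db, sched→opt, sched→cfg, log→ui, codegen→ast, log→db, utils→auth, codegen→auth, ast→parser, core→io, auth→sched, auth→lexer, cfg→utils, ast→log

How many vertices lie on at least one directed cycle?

A vertex is on a directed cycle iff it belongs to a strongly connected component of size ≥ 2 (or has a self-loop).
The vertices on cycles are {db, io, cfg, log, auth, core, lexer, sched, utils} — 9 in total.

9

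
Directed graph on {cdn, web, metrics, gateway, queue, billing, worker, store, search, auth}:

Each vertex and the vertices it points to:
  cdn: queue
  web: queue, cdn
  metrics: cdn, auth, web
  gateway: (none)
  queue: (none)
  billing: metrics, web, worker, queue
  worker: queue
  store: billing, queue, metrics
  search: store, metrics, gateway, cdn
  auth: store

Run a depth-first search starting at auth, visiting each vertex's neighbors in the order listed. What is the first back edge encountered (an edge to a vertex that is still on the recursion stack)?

metrics->auth

DFS from auth (visiting each vertex's neighbors in the order listed); mark gray on enter, black on exit:
auth gray
  store gray
    billing gray
      metrics gray
        cdn gray
          queue gray
          queue black
        cdn black
        metrics→auth: auth is gray → back edge
First back edge: metrics → auth.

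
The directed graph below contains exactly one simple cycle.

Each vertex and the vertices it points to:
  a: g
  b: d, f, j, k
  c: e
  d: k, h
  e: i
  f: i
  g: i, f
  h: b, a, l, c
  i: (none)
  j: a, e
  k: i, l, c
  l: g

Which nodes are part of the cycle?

b, d, h

DFS with gray/black marking from b:
b gray
  d gray
    k gray
      i gray
      i black
      l gray
        g gray
          g→i: i black — skip
          f gray
            f→i: i black — skip
          f black
        g black
      l black
      c gray
        e gray
          e→i: i black — skip
        e black
      c black
    k black
    h gray
      h→b: b is gray → back edge
Back edge closes the cycle b → d → h → b; its vertices are {b, d, h}.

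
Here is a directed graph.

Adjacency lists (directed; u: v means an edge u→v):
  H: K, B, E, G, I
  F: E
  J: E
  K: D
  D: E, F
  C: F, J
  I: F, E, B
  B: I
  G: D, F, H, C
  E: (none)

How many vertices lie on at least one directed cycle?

A vertex is on a directed cycle iff it belongs to a strongly connected component of size ≥ 2 (or has a self-loop).
The vertices on cycles are {B, G, H, I} — 4 in total.

4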